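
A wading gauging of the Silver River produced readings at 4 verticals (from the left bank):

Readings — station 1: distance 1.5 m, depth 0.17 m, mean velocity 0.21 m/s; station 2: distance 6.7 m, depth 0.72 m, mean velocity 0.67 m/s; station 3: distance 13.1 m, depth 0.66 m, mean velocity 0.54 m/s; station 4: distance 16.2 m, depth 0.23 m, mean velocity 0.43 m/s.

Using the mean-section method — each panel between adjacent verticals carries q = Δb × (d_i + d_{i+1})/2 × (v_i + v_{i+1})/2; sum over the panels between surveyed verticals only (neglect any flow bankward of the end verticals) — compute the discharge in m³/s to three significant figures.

Panel 1-2: Δb = 5.2 m, d̄ = (0.17+0.72)/2 = 0.445, v̄ = (0.21+0.67)/2 = 0.44 → q = 5.2×0.445×0.44 = 1.018 m³/s
Panel 2-3: Δb = 6.4 m, d̄ = (0.72+0.66)/2 = 0.69, v̄ = (0.67+0.54)/2 = 0.605 → q = 6.4×0.69×0.605 = 2.672 m³/s
Panel 3-4: Δb = 3.1 m, d̄ = (0.66+0.23)/2 = 0.445, v̄ = (0.54+0.43)/2 = 0.485 → q = 3.1×0.445×0.485 = 0.6691 m³/s
Q = Σ q = 4.359 m³/s

4.36 m³/s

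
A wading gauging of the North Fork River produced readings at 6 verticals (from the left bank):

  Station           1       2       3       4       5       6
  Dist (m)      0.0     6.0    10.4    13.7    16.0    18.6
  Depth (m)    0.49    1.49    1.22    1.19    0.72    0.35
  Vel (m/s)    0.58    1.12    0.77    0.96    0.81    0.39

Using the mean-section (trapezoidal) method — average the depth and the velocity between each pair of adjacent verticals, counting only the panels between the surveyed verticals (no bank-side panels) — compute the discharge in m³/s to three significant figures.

Panel 1-2: Δb = 6 m, d̄ = (0.49+1.49)/2 = 0.99, v̄ = (0.58+1.12)/2 = 0.85 → q = 6×0.99×0.85 = 5.049 m³/s
Panel 2-3: Δb = 4.4 m, d̄ = (1.49+1.22)/2 = 1.355, v̄ = (1.12+0.77)/2 = 0.945 → q = 4.4×1.355×0.945 = 5.634 m³/s
Panel 3-4: Δb = 3.3 m, d̄ = (1.22+1.19)/2 = 1.205, v̄ = (0.77+0.96)/2 = 0.865 → q = 3.3×1.205×0.865 = 3.440 m³/s
Panel 4-5: Δb = 2.3 m, d̄ = (1.19+0.72)/2 = 0.955, v̄ = (0.96+0.81)/2 = 0.885 → q = 2.3×0.955×0.885 = 1.944 m³/s
Panel 5-6: Δb = 2.6 m, d̄ = (0.72+0.35)/2 = 0.535, v̄ = (0.81+0.39)/2 = 0.6 → q = 2.6×0.535×0.6 = 0.8346 m³/s
Q = Σ q = 16.90 m³/s

16.9 m³/s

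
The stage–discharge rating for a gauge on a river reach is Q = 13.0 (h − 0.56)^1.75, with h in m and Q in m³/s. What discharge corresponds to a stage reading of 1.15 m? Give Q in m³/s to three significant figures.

5.16 m³/s

Q = 13.0 × (1.15 − 0.56)^1.75 = 13.0 × 0.59^1.75 = 5.163 m³/s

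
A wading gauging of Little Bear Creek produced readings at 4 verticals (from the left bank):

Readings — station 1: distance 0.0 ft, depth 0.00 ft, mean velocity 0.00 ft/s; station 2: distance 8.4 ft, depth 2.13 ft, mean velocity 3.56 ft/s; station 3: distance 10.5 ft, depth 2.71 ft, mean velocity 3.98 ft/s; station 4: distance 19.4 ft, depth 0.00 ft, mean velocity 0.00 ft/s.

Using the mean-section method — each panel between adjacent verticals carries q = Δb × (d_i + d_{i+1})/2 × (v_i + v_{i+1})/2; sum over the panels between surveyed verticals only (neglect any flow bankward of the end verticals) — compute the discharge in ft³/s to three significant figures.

59.1 ft³/s

Panel 1-2: Δb = 8.4 ft, d̄ = (0.00+2.13)/2 = 1.065, v̄ = (0.00+3.56)/2 = 1.78 → q = 8.4×1.065×1.78 = 15.92 ft³/s
Panel 2-3: Δb = 2.1 ft, d̄ = (2.13+2.71)/2 = 2.42, v̄ = (3.56+3.98)/2 = 3.77 → q = 2.1×2.42×3.77 = 19.16 ft³/s
Panel 3-4: Δb = 8.9 ft, d̄ = (2.71+0.00)/2 = 1.355, v̄ = (3.98+0.00)/2 = 1.99 → q = 8.9×1.355×1.99 = 24.00 ft³/s
Q = Σ q = 59.08 ft³/s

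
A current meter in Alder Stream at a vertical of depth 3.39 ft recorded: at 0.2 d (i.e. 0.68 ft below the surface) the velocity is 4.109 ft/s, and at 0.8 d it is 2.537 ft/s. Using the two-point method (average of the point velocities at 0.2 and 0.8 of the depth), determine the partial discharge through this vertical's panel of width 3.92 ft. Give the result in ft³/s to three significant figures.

v̄ = (4.109 + 2.537) / 2 = 3.323 ft/s
q = v̄ × d × w = 3.323 × 3.39 × 3.92 = 44.16 ft³/s

44.2 ft³/s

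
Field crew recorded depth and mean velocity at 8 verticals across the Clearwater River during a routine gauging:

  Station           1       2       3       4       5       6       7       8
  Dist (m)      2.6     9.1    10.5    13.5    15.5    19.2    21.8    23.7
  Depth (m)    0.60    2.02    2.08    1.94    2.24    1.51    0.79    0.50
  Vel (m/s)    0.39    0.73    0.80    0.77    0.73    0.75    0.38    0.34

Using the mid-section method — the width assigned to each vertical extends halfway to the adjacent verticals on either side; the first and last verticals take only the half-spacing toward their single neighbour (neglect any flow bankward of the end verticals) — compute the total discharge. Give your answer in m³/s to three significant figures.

w_1 = (9.1 − 2.6)/2 = 3.25 m; q_1 = 0.39 × 0.60 × 3.25 = 0.7605 m³/s
w_2 = (10.5 − 2.6)/2 = 3.95 m; q_2 = 0.73 × 2.02 × 3.95 = 5.825 m³/s
w_3 = (13.5 − 9.1)/2 = 2.2 m; q_3 = 0.80 × 2.08 × 2.2 = 3.661 m³/s
w_4 = (15.5 − 10.5)/2 = 2.5 m; q_4 = 0.77 × 1.94 × 2.5 = 3.735 m³/s
w_5 = (19.2 − 13.5)/2 = 2.85 m; q_5 = 0.73 × 2.24 × 2.85 = 4.660 m³/s
w_6 = (21.8 − 15.5)/2 = 3.15 m; q_6 = 0.75 × 1.51 × 3.15 = 3.567 m³/s
w_7 = (23.7 − 19.2)/2 = 2.25 m; q_7 = 0.38 × 0.79 × 2.25 = 0.6755 m³/s
w_8 = (23.7 − 21.8)/2 = 0.95 m; q_8 = 0.34 × 0.50 × 0.95 = 0.1615 m³/s
Q = Σ qᵢ = 23.05 m³/s

23.0 m³/s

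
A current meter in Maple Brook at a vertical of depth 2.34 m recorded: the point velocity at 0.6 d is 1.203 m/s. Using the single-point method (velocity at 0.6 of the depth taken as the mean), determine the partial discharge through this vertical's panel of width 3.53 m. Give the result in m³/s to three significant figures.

9.94 m³/s

v̄ = v₀.₆ = 1.203 m/s
q = v̄ × d × w = 1.203 × 2.34 × 3.53 = 9.937 m³/s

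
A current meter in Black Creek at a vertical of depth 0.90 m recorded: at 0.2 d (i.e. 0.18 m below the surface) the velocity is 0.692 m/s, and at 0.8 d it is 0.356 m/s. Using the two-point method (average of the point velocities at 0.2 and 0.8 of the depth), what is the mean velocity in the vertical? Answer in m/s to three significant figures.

v̄ = (0.692 + 0.356) / 2 = 0.5240 m/s

0.524 m/s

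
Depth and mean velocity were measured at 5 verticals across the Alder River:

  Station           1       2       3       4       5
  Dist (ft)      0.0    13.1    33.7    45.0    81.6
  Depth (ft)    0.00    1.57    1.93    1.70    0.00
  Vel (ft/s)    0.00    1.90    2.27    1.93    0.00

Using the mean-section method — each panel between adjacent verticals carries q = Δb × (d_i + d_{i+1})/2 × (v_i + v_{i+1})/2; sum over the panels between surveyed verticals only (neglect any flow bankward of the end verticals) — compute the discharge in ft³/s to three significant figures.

Panel 1-2: Δb = 13.1 ft, d̄ = (0.00+1.57)/2 = 0.785, v̄ = (0.00+1.90)/2 = 0.95 → q = 13.1×0.785×0.95 = 9.769 ft³/s
Panel 2-3: Δb = 20.6 ft, d̄ = (1.57+1.93)/2 = 1.75, v̄ = (1.90+2.27)/2 = 2.085 → q = 20.6×1.75×2.085 = 75.16 ft³/s
Panel 3-4: Δb = 11.3 ft, d̄ = (1.93+1.70)/2 = 1.815, v̄ = (2.27+1.93)/2 = 2.1 → q = 11.3×1.815×2.1 = 43.07 ft³/s
Panel 4-5: Δb = 36.6 ft, d̄ = (1.70+0.00)/2 = 0.85, v̄ = (1.93+0.00)/2 = 0.965 → q = 36.6×0.85×0.965 = 30.02 ft³/s
Q = Σ q = 158.0 ft³/s

158 ft³/s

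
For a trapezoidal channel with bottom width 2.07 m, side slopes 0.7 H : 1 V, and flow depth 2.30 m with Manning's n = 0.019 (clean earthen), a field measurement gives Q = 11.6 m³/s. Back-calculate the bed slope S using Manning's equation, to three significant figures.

A = (b + z·y)·y = (2.07 + 0.7×2.30)×2.30 = 8.464 m²
P = b + 2y√(1+z²) = 2.07 + 2×2.30×√(1+0.7²) = 7.685 m
R = A/P = 8.464/7.685 = 1.101 m
S = (Q·n / (1·A·R^(2/3)))² = (11.6×0.019 / (1×8.464×1.066))² = 0.0005962

0.000596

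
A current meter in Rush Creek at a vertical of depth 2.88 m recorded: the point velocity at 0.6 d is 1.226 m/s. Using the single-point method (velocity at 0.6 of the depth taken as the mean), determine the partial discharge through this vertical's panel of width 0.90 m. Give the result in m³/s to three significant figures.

v̄ = v₀.₆ = 1.226 m/s
q = v̄ × d × w = 1.226 × 2.88 × 0.90 = 3.178 m³/s

3.18 m³/s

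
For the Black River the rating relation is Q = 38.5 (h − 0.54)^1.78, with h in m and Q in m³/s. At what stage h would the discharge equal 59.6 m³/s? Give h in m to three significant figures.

h − h₀ = (Q/C)^(1/b) = (59.6/38.5)^(1/1.78) = 1.278 m
h = 0.54 + 1.278 = 1.818 m

1.82 m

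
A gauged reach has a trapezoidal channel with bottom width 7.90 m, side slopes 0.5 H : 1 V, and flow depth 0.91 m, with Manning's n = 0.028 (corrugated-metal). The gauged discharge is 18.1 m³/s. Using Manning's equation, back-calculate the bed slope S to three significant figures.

0.00635

A = (b + z·y)·y = (7.90 + 0.5×0.91)×0.91 = 7.603 m²
P = b + 2y√(1+z²) = 7.90 + 2×0.91×√(1+0.5²) = 9.935 m
R = A/P = 7.603/9.935 = 0.7653 m
S = (Q·n / (1·A·R^(2/3)))² = (18.1×0.028 / (1×7.603×0.8367))² = 0.006347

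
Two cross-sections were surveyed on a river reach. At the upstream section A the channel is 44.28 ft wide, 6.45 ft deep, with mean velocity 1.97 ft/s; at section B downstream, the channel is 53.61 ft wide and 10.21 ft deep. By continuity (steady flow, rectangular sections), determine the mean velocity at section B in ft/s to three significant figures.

Q = A₁V₁ = (44.28×6.45) × 1.97 = 562.6 ft³/s
A₂ = 53.61 × 10.21 = 547.4 ft²
V₂ = Q/A₂ = 562.6/547.4 = 1.028 ft/s

1.03 ft/s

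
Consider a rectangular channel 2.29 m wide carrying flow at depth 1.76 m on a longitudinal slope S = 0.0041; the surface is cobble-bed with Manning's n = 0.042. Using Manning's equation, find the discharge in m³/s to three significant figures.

A = b·y = 2.29 × 1.76 = 4.030 m²
P = b + 2y = 2.29 + 2×1.76 = 5.810 m
R = A/P = 4.030/5.810 = 0.6937 m
Q = (1/n)·A·R^(2/3)·S^(1/2) = (1/0.042) × 4.030 × 0.6937^(2/3) × 0.0041^(1/2) = 4.815 m³/s

4.82 m³/s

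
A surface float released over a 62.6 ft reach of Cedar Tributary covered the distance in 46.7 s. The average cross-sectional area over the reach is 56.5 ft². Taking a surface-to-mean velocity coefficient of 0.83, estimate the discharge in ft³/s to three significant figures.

62.9 ft³/s

v_surface = L / t̄ = 62.6 / 46.7 = 1.340 ft/s
v_mean = 0.83 × 1.340 = 1.113 ft/s
Q = A × v_mean = 56.5 × 1.113 = 62.86 ft³/s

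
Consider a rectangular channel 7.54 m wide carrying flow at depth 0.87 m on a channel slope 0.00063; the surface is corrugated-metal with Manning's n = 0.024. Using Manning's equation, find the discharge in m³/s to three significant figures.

A = b·y = 7.54 × 0.87 = 6.560 m²
P = b + 2y = 7.54 + 2×0.87 = 9.280 m
R = A/P = 6.560/9.280 = 0.7069 m
Q = (1/n)·A·R^(2/3)·S^(1/2) = (1/0.024) × 6.560 × 0.7069^(2/3) × 0.00063^(1/2) = 5.444 m³/s

5.44 m³/s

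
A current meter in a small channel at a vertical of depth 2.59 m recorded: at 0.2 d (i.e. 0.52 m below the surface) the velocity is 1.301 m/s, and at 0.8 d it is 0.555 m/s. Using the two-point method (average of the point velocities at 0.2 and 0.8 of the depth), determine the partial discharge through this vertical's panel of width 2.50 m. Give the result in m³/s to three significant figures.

6.01 m³/s

v̄ = (1.301 + 0.555) / 2 = 0.9280 m/s
q = v̄ × d × w = 0.9280 × 2.59 × 2.50 = 6.009 m³/s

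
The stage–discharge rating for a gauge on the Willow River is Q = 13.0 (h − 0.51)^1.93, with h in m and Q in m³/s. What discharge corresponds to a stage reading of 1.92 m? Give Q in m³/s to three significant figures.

25.2 m³/s

Q = 13.0 × (1.92 − 0.51)^1.93 = 13.0 × 1.41^1.93 = 25.23 m³/s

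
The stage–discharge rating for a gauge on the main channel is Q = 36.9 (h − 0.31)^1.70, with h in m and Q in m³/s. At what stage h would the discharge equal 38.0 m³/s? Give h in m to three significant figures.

h − h₀ = (Q/C)^(1/b) = (38.0/36.9)^(1/1.70) = 1.017 m
h = 0.31 + 1.017 = 1.327 m

1.33 m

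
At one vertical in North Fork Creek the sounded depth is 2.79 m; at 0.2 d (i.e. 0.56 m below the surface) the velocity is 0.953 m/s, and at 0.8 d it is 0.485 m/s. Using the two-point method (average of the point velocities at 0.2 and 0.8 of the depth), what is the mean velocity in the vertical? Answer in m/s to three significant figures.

0.719 m/s

v̄ = (0.953 + 0.485) / 2 = 0.7190 m/s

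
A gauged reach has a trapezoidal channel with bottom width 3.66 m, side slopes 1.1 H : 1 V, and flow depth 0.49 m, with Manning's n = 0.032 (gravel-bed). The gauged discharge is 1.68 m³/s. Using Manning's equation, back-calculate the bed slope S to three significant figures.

0.00230

A = (b + z·y)·y = (3.66 + 1.1×0.49)×0.49 = 2.058 m²
P = b + 2y√(1+z²) = 3.66 + 2×0.49×√(1+1.1²) = 5.117 m
R = A/P = 2.058/5.117 = 0.4021 m
S = (Q·n / (1·A·R^(2/3)))² = (1.68×0.032 / (1×2.058×0.5448))² = 0.002300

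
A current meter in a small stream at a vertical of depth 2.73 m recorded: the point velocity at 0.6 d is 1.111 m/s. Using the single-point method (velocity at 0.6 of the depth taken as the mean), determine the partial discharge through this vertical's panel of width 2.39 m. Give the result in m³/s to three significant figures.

7.25 m³/s

v̄ = v₀.₆ = 1.111 m/s
q = v̄ × d × w = 1.111 × 2.73 × 2.39 = 7.249 m³/s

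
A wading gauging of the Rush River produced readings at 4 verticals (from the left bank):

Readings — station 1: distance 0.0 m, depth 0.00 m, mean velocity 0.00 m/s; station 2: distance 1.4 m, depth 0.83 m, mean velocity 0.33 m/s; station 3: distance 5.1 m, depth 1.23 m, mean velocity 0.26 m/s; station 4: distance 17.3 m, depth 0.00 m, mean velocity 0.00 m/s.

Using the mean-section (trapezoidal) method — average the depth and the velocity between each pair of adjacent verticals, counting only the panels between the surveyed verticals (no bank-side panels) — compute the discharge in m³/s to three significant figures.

Panel 1-2: Δb = 1.4 m, d̄ = (0.00+0.83)/2 = 0.415, v̄ = (0.00+0.33)/2 = 0.165 → q = 1.4×0.415×0.165 = 0.09587 m³/s
Panel 2-3: Δb = 3.7 m, d̄ = (0.83+1.23)/2 = 1.03, v̄ = (0.33+0.26)/2 = 0.295 → q = 3.7×1.03×0.295 = 1.124 m³/s
Panel 3-4: Δb = 12.2 m, d̄ = (1.23+0.00)/2 = 0.615, v̄ = (0.26+0.00)/2 = 0.13 → q = 12.2×0.615×0.13 = 0.9754 m³/s
Q = Σ q = 2.196 m³/s

2.20 m³/s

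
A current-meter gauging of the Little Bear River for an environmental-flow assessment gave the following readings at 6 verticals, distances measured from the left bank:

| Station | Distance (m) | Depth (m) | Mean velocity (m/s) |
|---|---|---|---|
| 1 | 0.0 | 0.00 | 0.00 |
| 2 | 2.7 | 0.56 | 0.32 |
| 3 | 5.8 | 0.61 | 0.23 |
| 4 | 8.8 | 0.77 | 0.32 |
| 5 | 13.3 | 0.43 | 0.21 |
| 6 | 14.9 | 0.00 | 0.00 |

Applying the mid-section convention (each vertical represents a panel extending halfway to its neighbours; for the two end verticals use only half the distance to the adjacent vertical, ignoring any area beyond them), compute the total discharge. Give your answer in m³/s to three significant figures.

2.15 m³/s

w_2 = (5.8 − 0.0)/2 = 2.9 m; q_2 = 0.32 × 0.56 × 2.9 = 0.5197 m³/s
w_3 = (8.8 − 2.7)/2 = 3.05 m; q_3 = 0.23 × 0.61 × 3.05 = 0.4279 m³/s
w_4 = (13.3 − 5.8)/2 = 3.75 m; q_4 = 0.32 × 0.77 × 3.75 = 0.9240 m³/s
w_5 = (14.9 − 8.8)/2 = 3.05 m; q_5 = 0.21 × 0.43 × 3.05 = 0.2754 m³/s
Stations 1, 6 contribute zero (depth or velocity is 0).
Q = Σ qᵢ = 2.147 m³/s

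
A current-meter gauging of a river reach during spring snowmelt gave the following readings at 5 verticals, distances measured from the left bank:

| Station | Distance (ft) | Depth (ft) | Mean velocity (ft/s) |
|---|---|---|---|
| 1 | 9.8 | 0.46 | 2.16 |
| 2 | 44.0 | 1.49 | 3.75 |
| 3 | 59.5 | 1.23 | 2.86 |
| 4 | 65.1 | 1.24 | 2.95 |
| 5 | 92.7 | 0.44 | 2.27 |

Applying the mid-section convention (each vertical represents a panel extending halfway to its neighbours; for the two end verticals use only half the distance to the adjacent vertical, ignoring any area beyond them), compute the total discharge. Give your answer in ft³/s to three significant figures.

w_1 = (44.0 − 9.8)/2 = 17.1 ft; q_1 = 2.16 × 0.46 × 17.1 = 16.99 ft³/s
w_2 = (59.5 − 9.8)/2 = 24.85 ft; q_2 = 3.75 × 1.49 × 24.85 = 138.8 ft³/s
w_3 = (65.1 − 44.0)/2 = 10.55 ft; q_3 = 2.86 × 1.23 × 10.55 = 37.11 ft³/s
w_4 = (92.7 − 59.5)/2 = 16.6 ft; q_4 = 2.95 × 1.24 × 16.6 = 60.72 ft³/s
w_5 = (92.7 − 65.1)/2 = 13.8 ft; q_5 = 2.27 × 0.44 × 13.8 = 13.78 ft³/s
Q = Σ qᵢ = 267.5 ft³/s

267 ft³/s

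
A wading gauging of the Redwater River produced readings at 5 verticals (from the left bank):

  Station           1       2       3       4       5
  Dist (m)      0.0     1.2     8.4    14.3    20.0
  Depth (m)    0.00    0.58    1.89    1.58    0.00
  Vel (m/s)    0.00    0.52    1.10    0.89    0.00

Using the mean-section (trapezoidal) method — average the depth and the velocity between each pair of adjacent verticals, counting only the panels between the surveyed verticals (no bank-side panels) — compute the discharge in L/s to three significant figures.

Panel 1-2: Δb = 1.2 m, d̄ = (0.00+0.58)/2 = 0.29, v̄ = (0.00+0.52)/2 = 0.26 → q = 1.2×0.29×0.26 = 0.09048 m³/s
Panel 2-3: Δb = 7.2 m, d̄ = (0.58+1.89)/2 = 1.235, v̄ = (0.52+1.10)/2 = 0.81 → q = 7.2×1.235×0.81 = 7.203 m³/s
Panel 3-4: Δb = 5.9 m, d̄ = (1.89+1.58)/2 = 1.735, v̄ = (1.10+0.89)/2 = 0.995 → q = 5.9×1.735×0.995 = 10.19 m³/s
Panel 4-5: Δb = 5.7 m, d̄ = (1.58+0.00)/2 = 0.79, v̄ = (0.89+0.00)/2 = 0.445 → q = 5.7×0.79×0.445 = 2.004 m³/s
Q = Σ q = 19.48 m³/s
= 19.48 × 1000 = 19480 L/s

19500 L/s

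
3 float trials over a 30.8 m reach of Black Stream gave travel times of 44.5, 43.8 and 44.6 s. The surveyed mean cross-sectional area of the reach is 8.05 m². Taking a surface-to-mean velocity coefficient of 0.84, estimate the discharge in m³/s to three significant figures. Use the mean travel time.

4.70 m³/s

t̄ = (44.5 + 43.8 + 44.6) / 3 = 44.3 s
v_surface = L / t̄ = 30.8 / 44.3 = 0.6953 m/s
v_mean = 0.84 × 0.6953 = 0.5840 m/s
Q = A × v_mean = 8.05 × 0.5840 = 4.701 m³/s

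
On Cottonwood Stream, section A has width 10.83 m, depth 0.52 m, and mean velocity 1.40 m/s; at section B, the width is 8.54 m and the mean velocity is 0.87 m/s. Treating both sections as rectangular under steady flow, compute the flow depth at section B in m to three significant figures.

1.06 m

Q = A₁V₁ = (10.83×0.52) × 1.40 = 7.884 m³/s
d₂ = Q/(b₂ V₂) = 7.884/(8.54×0.87) = 1.061 m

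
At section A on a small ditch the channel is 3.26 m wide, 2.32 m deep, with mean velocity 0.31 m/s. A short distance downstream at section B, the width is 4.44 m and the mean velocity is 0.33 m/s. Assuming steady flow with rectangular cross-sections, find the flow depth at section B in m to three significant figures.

1.60 m

Q = A₁V₁ = (3.26×2.32) × 0.31 = 2.345 m³/s
d₂ = Q/(b₂ V₂) = 2.345/(4.44×0.33) = 1.600 m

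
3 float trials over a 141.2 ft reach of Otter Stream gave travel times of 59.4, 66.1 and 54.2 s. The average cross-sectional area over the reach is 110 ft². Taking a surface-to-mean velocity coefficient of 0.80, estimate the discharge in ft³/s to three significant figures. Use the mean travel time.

207 ft³/s

t̄ = (59.4 + 66.1 + 54.2) / 3 = 59.9 s
v_surface = L / t̄ = 141.2 / 59.9 = 2.357 ft/s
v_mean = 0.80 × 2.357 = 1.886 ft/s
Q = A × v_mean = 110 × 1.886 = 207.4 ft³/s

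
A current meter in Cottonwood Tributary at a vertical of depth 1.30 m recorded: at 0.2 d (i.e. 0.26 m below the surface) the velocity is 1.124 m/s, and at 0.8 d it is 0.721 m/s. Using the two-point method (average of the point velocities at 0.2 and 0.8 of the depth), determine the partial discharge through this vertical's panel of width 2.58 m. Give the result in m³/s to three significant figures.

v̄ = (1.124 + 0.721) / 2 = 0.9225 m/s
q = v̄ × d × w = 0.9225 × 1.30 × 2.58 = 3.094 m³/s

3.09 m³/s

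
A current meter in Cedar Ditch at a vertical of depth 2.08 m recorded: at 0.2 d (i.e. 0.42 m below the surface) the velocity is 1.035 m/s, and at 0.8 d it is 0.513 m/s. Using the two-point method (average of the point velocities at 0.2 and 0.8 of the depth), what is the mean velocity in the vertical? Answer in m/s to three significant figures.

0.774 m/s

v̄ = (1.035 + 0.513) / 2 = 0.7740 m/s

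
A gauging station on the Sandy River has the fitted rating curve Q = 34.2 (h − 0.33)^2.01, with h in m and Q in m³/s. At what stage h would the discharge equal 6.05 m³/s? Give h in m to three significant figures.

0.752 m

h − h₀ = (Q/C)^(1/b) = (6.05/34.2)^(1/2.01) = 0.4224 m
h = 0.33 + 0.4224 = 0.7524 m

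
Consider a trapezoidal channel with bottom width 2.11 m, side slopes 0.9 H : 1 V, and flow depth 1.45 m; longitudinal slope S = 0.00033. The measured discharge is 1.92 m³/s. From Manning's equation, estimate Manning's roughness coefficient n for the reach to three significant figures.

A = (b + z·y)·y = (2.11 + 0.9×1.45)×1.45 = 4.952 m²
P = b + 2y√(1+z²) = 2.11 + 2×1.45×√(1+0.9²) = 6.012 m
R = A/P = 4.952/6.012 = 0.8237 m
n = (1/Q)·A·R^(2/3)·S^(1/2) = (1/1.92) × 4.952 × 0.8787 × 0.01817 = 0.04117

0.0412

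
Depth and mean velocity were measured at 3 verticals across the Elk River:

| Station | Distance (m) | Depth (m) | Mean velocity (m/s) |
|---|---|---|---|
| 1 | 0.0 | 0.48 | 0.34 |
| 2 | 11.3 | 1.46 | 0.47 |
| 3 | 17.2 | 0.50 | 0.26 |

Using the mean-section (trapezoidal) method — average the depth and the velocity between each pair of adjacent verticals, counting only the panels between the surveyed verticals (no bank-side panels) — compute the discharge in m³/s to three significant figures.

Panel 1-2: Δb = 11.3 m, d̄ = (0.48+1.46)/2 = 0.97, v̄ = (0.34+0.47)/2 = 0.405 → q = 11.3×0.97×0.405 = 4.439 m³/s
Panel 2-3: Δb = 5.9 m, d̄ = (1.46+0.50)/2 = 0.98, v̄ = (0.47+0.26)/2 = 0.365 → q = 5.9×0.98×0.365 = 2.110 m³/s
Q = Σ q = 6.550 m³/s

6.55 m³/s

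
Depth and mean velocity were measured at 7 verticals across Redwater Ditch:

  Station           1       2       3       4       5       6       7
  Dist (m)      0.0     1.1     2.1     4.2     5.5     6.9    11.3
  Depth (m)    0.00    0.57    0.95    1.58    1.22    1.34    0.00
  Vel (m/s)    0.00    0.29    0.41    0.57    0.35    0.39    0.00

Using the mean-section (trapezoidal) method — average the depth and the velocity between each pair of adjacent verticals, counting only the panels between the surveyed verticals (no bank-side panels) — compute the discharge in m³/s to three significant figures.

Panel 1-2: Δb = 1.1 m, d̄ = (0.00+0.57)/2 = 0.285, v̄ = (0.00+0.29)/2 = 0.145 → q = 1.1×0.285×0.145 = 0.04546 m³/s
Panel 2-3: Δb = 1 m, d̄ = (0.57+0.95)/2 = 0.76, v̄ = (0.29+0.41)/2 = 0.35 → q = 1×0.76×0.35 = 0.2660 m³/s
Panel 3-4: Δb = 2.1 m, d̄ = (0.95+1.58)/2 = 1.265, v̄ = (0.41+0.57)/2 = 0.49 → q = 2.1×1.265×0.49 = 1.302 m³/s
Panel 4-5: Δb = 1.3 m, d̄ = (1.58+1.22)/2 = 1.4, v̄ = (0.57+0.35)/2 = 0.46 → q = 1.3×1.4×0.46 = 0.8372 m³/s
Panel 5-6: Δb = 1.4 m, d̄ = (1.22+1.34)/2 = 1.28, v̄ = (0.35+0.39)/2 = 0.37 → q = 1.4×1.28×0.37 = 0.6630 m³/s
Panel 6-7: Δb = 4.4 m, d̄ = (1.34+0.00)/2 = 0.67, v̄ = (0.39+0.00)/2 = 0.195 → q = 4.4×0.67×0.195 = 0.5749 m³/s
Q = Σ q = 3.688 m³/s

3.69 m³/s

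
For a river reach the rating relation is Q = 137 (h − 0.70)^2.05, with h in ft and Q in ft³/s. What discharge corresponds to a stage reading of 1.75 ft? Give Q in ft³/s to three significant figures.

151 ft³/s

Q = 137 × (1.75 − 0.70)^2.05 = 137 × 1.05^2.05 = 151.4 ft³/s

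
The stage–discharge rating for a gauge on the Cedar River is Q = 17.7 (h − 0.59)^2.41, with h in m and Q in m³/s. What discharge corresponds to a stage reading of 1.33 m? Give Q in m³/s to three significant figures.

8.57 m³/s

Q = 17.7 × (1.33 − 0.59)^2.41 = 17.7 × 0.74^2.41 = 8.567 m³/s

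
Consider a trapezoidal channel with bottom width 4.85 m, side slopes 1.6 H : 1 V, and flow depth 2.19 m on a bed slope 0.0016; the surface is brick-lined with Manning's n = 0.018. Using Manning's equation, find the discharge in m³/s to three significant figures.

A = (b + z·y)·y = (4.85 + 1.6×2.19)×2.19 = 18.30 m²
P = b + 2y√(1+z²) = 4.85 + 2×2.19×√(1+1.6²) = 13.11 m
R = A/P = 18.30/13.11 = 1.395 m
Q = (1/n)·A·R^(2/3)·S^(1/2) = (1/0.018) × 18.30 × 1.395^(2/3) × 0.0016^(1/2) = 50.76 m³/s

50.8 m³/s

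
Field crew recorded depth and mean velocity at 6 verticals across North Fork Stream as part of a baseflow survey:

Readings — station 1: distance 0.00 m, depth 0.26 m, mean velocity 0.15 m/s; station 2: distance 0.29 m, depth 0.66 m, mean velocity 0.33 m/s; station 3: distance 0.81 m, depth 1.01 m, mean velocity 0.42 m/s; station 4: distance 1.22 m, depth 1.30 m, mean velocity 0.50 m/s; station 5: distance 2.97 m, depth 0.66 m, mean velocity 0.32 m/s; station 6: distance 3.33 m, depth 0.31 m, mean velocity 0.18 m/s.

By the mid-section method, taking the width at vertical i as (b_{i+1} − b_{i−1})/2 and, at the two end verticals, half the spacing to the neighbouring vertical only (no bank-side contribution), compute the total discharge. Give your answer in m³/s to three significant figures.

w_1 = (0.29 − 0.00)/2 = 0.145 m; q_1 = 0.15 × 0.26 × 0.145 = 0.005655 m³/s
w_2 = (0.81 − 0.00)/2 = 0.405 m; q_2 = 0.33 × 0.66 × 0.405 = 0.08821 m³/s
w_3 = (1.22 − 0.29)/2 = 0.465 m; q_3 = 0.42 × 1.01 × 0.465 = 0.1973 m³/s
w_4 = (2.97 − 0.81)/2 = 1.08 m; q_4 = 0.50 × 1.30 × 1.08 = 0.7020 m³/s
w_5 = (3.33 − 1.22)/2 = 1.055 m; q_5 = 0.32 × 0.66 × 1.055 = 0.2228 m³/s
w_6 = (3.33 − 2.97)/2 = 0.18 m; q_6 = 0.18 × 0.31 × 0.18 = 0.01004 m³/s
Q = Σ qᵢ = 1.226 m³/s

1.23 m³/s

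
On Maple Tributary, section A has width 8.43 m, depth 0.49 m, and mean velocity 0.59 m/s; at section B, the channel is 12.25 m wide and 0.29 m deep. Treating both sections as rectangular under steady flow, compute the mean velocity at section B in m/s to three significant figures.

Q = A₁V₁ = (8.43×0.49) × 0.59 = 2.437 m³/s
A₂ = 12.25 × 0.29 = 3.553 m²
V₂ = Q/A₂ = 2.437/3.553 = 0.6860 m/s

0.686 m/s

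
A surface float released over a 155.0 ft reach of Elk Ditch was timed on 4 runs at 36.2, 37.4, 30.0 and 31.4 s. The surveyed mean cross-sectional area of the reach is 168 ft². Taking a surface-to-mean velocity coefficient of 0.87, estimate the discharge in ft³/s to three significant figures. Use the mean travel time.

671 ft³/s

t̄ = (36.2 + 37.4 + 30.0 + 31.4) / 4 = 33.75 s
v_surface = L / t̄ = 155.0 / 33.75 = 4.593 ft/s
v_mean = 0.87 × 4.593 = 3.996 ft/s
Q = A × v_mean = 168 × 3.996 = 671.3 ft³/s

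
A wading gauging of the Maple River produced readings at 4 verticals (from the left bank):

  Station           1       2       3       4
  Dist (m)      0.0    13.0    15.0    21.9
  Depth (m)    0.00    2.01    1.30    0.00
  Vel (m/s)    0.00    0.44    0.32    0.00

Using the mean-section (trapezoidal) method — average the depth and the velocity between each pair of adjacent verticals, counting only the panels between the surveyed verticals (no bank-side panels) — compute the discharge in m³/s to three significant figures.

Panel 1-2: Δb = 13 m, d̄ = (0.00+2.01)/2 = 1.005, v̄ = (0.00+0.44)/2 = 0.22 → q = 13×1.005×0.22 = 2.874 m³/s
Panel 2-3: Δb = 2 m, d̄ = (2.01+1.30)/2 = 1.655, v̄ = (0.44+0.32)/2 = 0.38 → q = 2×1.655×0.38 = 1.258 m³/s
Panel 3-4: Δb = 6.9 m, d̄ = (1.30+0.00)/2 = 0.65, v̄ = (0.32+0.00)/2 = 0.16 → q = 6.9×0.65×0.16 = 0.7176 m³/s
Q = Σ q = 4.850 m³/s

4.85 m³/s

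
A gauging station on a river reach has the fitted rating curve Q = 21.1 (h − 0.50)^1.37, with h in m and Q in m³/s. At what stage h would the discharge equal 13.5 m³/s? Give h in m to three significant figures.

h − h₀ = (Q/C)^(1/b) = (13.5/21.1)^(1/1.37) = 0.7218 m
h = 0.50 + 0.7218 = 1.222 m

1.22 m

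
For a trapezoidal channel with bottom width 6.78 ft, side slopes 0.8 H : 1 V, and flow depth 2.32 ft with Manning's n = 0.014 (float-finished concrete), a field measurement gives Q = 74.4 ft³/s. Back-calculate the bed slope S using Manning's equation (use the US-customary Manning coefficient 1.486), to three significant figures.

A = (b + z·y)·y = (6.78 + 0.8×2.32)×2.32 = 20.04 ft²
P = b + 2y√(1+z²) = 6.78 + 2×2.32×√(1+0.8²) = 12.72 ft
R = A/P = 20.04/12.72 = 1.575 ft
S = (Q·n / (1.486·A·R^(2/3)))² = (74.4×0.014 / (1.486×20.04×1.354))² = 0.0006680

0.000668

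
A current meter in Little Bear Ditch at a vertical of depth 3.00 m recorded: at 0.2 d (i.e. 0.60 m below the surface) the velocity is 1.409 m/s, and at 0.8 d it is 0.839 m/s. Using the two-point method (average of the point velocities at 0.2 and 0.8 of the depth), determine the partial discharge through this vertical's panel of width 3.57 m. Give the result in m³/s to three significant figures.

12.0 m³/s

v̄ = (1.409 + 0.839) / 2 = 1.124 m/s
q = v̄ × d × w = 1.124 × 3.00 × 3.57 = 12.04 m³/s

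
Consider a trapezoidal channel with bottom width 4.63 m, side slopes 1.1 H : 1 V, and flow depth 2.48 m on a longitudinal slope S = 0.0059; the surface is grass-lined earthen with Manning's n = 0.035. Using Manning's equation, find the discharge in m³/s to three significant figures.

52.9 m³/s

A = (b + z·y)·y = (4.63 + 1.1×2.48)×2.48 = 18.25 m²
P = b + 2y√(1+z²) = 4.63 + 2×2.48×√(1+1.1²) = 12.00 m
R = A/P = 18.25/12.00 = 1.520 m
Q = (1/n)·A·R^(2/3)·S^(1/2) = (1/0.035) × 18.25 × 1.520^(2/3) × 0.0059^(1/2) = 52.95 m³/s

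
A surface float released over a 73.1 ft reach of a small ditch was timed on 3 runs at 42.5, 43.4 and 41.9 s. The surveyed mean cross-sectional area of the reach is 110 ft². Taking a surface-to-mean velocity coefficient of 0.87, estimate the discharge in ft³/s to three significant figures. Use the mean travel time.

t̄ = (42.5 + 43.4 + 41.9) / 3 = 42.6 s
v_surface = L / t̄ = 73.1 / 42.6 = 1.716 ft/s
v_mean = 0.87 × 1.716 = 1.493 ft/s
Q = A × v_mean = 110 × 1.493 = 164.2 ft³/s

164 ft³/s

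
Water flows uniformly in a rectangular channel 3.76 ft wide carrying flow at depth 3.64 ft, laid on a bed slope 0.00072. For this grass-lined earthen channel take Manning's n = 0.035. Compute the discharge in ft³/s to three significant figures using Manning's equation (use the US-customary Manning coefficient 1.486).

A = b·y = 3.76 × 3.64 = 13.69 ft²
P = b + 2y = 3.76 + 2×3.64 = 11.04 ft
R = A/P = 13.69/11.04 = 1.240 ft
Q = (1.486/n)·A·R^(2/3)·S^(1/2) = (1.486/0.035) × 13.69 × 1.240^(2/3) × 0.00072^(1/2) = 17.99 ft³/s

18.0 ft³/s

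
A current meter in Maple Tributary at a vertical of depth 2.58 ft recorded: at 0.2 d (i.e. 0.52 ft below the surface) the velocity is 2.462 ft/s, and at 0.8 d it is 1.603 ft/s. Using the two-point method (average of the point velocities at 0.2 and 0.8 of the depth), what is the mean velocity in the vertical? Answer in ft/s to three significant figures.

2.03 ft/s

v̄ = (2.462 + 1.603) / 2 = 2.033 ft/s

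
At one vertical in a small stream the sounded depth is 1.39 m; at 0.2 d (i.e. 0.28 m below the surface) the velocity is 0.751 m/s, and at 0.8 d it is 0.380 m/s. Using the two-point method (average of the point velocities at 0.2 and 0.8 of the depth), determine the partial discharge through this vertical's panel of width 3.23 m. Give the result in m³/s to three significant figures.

v̄ = (0.751 + 0.380) / 2 = 0.5655 m/s
q = v̄ × d × w = 0.5655 × 1.39 × 3.23 = 2.539 m³/s

2.54 m³/s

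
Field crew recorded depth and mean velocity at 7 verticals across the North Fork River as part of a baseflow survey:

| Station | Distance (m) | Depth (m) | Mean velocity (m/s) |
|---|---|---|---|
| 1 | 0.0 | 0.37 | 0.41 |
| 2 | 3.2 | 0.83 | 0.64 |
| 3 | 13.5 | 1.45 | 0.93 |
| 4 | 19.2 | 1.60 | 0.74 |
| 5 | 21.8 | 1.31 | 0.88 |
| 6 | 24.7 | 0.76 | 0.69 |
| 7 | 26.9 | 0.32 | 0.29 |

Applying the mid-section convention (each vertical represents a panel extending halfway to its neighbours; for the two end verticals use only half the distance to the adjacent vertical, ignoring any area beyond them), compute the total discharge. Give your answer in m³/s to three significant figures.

24.1 m³/s

w_1 = (3.2 − 0.0)/2 = 1.6 m; q_1 = 0.41 × 0.37 × 1.6 = 0.2427 m³/s
w_2 = (13.5 − 0.0)/2 = 6.75 m; q_2 = 0.64 × 0.83 × 6.75 = 3.586 m³/s
w_3 = (19.2 − 3.2)/2 = 8 m; q_3 = 0.93 × 1.45 × 8 = 10.79 m³/s
w_4 = (21.8 − 13.5)/2 = 4.15 m; q_4 = 0.74 × 1.60 × 4.15 = 4.914 m³/s
w_5 = (24.7 − 19.2)/2 = 2.75 m; q_5 = 0.88 × 1.31 × 2.75 = 3.170 m³/s
w_6 = (26.9 − 21.8)/2 = 2.55 m; q_6 = 0.69 × 0.76 × 2.55 = 1.337 m³/s
w_7 = (26.9 − 24.7)/2 = 1.1 m; q_7 = 0.29 × 0.32 × 1.1 = 0.1021 m³/s
Q = Σ qᵢ = 24.14 m³/s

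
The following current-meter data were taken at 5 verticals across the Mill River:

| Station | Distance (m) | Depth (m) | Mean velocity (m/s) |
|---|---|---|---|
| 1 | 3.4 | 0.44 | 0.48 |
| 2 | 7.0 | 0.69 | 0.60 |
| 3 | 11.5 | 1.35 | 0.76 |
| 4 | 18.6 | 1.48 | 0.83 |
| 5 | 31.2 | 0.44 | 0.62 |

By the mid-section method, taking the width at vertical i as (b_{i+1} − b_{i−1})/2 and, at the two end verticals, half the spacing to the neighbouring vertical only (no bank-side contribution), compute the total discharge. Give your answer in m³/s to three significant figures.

w_1 = (7.0 − 3.4)/2 = 1.8 m; q_1 = 0.48 × 0.44 × 1.8 = 0.3802 m³/s
w_2 = (11.5 − 3.4)/2 = 4.05 m; q_2 = 0.60 × 0.69 × 4.05 = 1.677 m³/s
w_3 = (18.6 − 7.0)/2 = 5.8 m; q_3 = 0.76 × 1.35 × 5.8 = 5.951 m³/s
w_4 = (31.2 − 11.5)/2 = 9.85 m; q_4 = 0.83 × 1.48 × 9.85 = 12.10 m³/s
w_5 = (31.2 − 18.6)/2 = 6.3 m; q_5 = 0.62 × 0.44 × 6.3 = 1.719 m³/s
Q = Σ qᵢ = 21.83 m³/s

21.8 m³/s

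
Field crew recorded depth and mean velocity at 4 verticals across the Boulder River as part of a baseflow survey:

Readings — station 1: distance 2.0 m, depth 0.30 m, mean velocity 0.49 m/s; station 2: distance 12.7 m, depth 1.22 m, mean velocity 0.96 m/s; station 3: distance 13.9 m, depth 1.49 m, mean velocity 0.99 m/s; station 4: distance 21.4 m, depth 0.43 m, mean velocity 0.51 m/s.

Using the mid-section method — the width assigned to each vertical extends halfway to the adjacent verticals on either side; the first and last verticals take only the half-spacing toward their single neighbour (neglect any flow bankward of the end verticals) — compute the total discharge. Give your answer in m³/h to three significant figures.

w_1 = (12.7 − 2.0)/2 = 5.35 m; q_1 = 0.49 × 0.30 × 5.35 = 0.7865 m³/s
w_2 = (13.9 − 2.0)/2 = 5.95 m; q_2 = 0.96 × 1.22 × 5.95 = 6.969 m³/s
w_3 = (21.4 − 12.7)/2 = 4.35 m; q_3 = 0.99 × 1.49 × 4.35 = 6.417 m³/s
w_4 = (21.4 − 13.9)/2 = 3.75 m; q_4 = 0.51 × 0.43 × 3.75 = 0.8224 m³/s
Q = Σ qᵢ = 14.99 m³/s
= 14.99 × 3600 = 53980 m³/h

54000 m³/h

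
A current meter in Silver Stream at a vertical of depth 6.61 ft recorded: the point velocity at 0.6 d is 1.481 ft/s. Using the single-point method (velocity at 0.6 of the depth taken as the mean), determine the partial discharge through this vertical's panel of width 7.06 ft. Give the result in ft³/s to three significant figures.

v̄ = v₀.₆ = 1.481 ft/s
q = v̄ × d × w = 1.481 × 6.61 × 7.06 = 69.11 ft³/s

69.1 ft³/s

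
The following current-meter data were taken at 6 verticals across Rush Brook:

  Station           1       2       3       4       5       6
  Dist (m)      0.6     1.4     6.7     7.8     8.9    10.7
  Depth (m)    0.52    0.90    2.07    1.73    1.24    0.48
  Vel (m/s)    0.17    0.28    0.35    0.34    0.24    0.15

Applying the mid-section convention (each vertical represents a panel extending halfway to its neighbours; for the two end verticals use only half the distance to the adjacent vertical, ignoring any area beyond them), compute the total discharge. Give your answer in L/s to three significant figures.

4270 L/s

w_1 = (1.4 − 0.6)/2 = 0.4 m; q_1 = 0.17 × 0.52 × 0.4 = 0.03536 m³/s
w_2 = (6.7 − 0.6)/2 = 3.05 m; q_2 = 0.28 × 0.90 × 3.05 = 0.7686 m³/s
w_3 = (7.8 − 1.4)/2 = 3.2 m; q_3 = 0.35 × 2.07 × 3.2 = 2.318 m³/s
w_4 = (8.9 − 6.7)/2 = 1.1 m; q_4 = 0.34 × 1.73 × 1.1 = 0.6470 m³/s
w_5 = (10.7 − 7.8)/2 = 1.45 m; q_5 = 0.24 × 1.24 × 1.45 = 0.4315 m³/s
w_6 = (10.7 − 8.9)/2 = 0.9 m; q_6 = 0.15 × 0.48 × 0.9 = 0.06480 m³/s
Q = Σ qᵢ = 4.266 m³/s
= 4.266 × 1000 = 4266 L/s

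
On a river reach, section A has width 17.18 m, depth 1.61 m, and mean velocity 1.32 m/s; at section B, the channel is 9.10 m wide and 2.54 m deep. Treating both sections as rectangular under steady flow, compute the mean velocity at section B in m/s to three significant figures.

Q = A₁V₁ = (17.18×1.61) × 1.32 = 36.51 m³/s
A₂ = 9.10 × 2.54 = 23.11 m²
V₂ = Q/A₂ = 36.51/23.11 = 1.580 m/s

1.58 m/s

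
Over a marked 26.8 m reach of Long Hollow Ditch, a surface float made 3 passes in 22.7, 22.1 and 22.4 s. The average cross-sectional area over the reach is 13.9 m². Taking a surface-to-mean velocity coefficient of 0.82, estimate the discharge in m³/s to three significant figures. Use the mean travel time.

t̄ = (22.7 + 22.1 + 22.4) / 3 = 22.4 s
v_surface = L / t̄ = 26.8 / 22.4 = 1.196 m/s
v_mean = 0.82 × 1.196 = 0.9811 m/s
Q = A × v_mean = 13.9 × 0.9811 = 13.64 m³/s

13.6 m³/s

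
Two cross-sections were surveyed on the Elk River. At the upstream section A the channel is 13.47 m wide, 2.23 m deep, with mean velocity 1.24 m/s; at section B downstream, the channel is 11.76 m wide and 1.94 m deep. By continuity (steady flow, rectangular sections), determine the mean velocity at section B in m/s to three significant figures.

Q = A₁V₁ = (13.47×2.23) × 1.24 = 37.25 m³/s
A₂ = 11.76 × 1.94 = 22.81 m²
V₂ = Q/A₂ = 37.25/22.81 = 1.633 m/s

1.63 m/s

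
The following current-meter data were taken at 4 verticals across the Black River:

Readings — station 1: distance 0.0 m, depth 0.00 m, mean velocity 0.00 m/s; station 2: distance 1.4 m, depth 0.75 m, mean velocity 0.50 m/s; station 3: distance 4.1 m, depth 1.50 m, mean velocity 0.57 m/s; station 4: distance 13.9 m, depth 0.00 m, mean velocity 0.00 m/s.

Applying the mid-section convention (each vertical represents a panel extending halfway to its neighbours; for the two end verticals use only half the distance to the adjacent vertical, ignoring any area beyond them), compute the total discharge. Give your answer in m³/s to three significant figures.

6.11 m³/s

w_2 = (4.1 − 0.0)/2 = 2.05 m; q_2 = 0.50 × 0.75 × 2.05 = 0.7688 m³/s
w_3 = (13.9 − 1.4)/2 = 6.25 m; q_3 = 0.57 × 1.50 × 6.25 = 5.344 m³/s
Stations 1, 4 contribute zero (depth or velocity is 0).
Q = Σ qᵢ = 6.113 m³/s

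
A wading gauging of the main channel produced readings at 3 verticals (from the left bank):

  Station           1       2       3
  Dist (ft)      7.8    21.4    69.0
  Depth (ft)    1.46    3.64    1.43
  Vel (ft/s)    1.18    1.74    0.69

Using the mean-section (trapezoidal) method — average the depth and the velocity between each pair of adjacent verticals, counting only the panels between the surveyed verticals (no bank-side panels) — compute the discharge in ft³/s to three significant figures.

Panel 1-2: Δb = 13.6 ft, d̄ = (1.46+3.64)/2 = 2.55, v̄ = (1.18+1.74)/2 = 1.46 → q = 13.6×2.55×1.46 = 50.63 ft³/s
Panel 2-3: Δb = 47.6 ft, d̄ = (3.64+1.43)/2 = 2.535, v̄ = (1.74+0.69)/2 = 1.215 → q = 47.6×2.535×1.215 = 146.6 ft³/s
Q = Σ q = 197.2 ft³/s

197 ft³/s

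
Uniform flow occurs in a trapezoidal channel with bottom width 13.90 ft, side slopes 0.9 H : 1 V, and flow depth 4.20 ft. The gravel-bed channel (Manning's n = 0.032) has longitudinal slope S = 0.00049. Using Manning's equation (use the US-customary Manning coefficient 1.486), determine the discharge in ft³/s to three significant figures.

157 ft³/s

A = (b + z·y)·y = (13.90 + 0.9×4.20)×4.20 = 74.26 ft²
P = b + 2y√(1+z²) = 13.90 + 2×4.20×√(1+0.9²) = 25.20 ft
R = A/P = 74.26/25.20 = 2.947 ft
Q = (1.486/n)·A·R^(2/3)·S^(1/2) = (1.486/0.032) × 74.26 × 2.947^(2/3) × 0.00049^(1/2) = 156.9 ft³/s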